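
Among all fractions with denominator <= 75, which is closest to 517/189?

93/34

Expand x = 517/189 as a continued fraction with the Euclidean algorithm:
  517 = 2*189 + 139, so a_0 = 2.
  189 = 1*139 + 50, so a_1 = 1.
  139 = 2*50 + 39, so a_2 = 2.
  50 = 1*39 + 11, so a_3 = 1.
  39 = 3*11 + 6, so a_4 = 3.
  11 = 1*6 + 5, so a_5 = 1.
  6 = 1*5 + 1, so a_6 = 1.
  5 = 5*1 + 0, so a_7 = 5.
so x = [2; 1, 2, 1, 3, 1, 1, 5].
Convergents (p_i = a_i*p_{i-1} + p_{i-2}, q_i = a_i*q_{i-1} + q_{i-2} with p_{-2}=0, p_{-1}=1, q_{-2}=1, q_{-1}=0), until the denominator exceeds 75:
  i=0: a_0=2, p_0 = 2*1 + 0 = 2, q_0 = 2*0 + 1 = 1.
  i=1: a_1=1, p_1 = 1*2 + 1 = 3, q_1 = 1*1 + 0 = 1.
  i=2: a_2=2, p_2 = 2*3 + 2 = 8, q_2 = 2*1 + 1 = 3.
  i=3: a_3=1, p_3 = 1*8 + 3 = 11, q_3 = 1*3 + 1 = 4.
  i=4: a_4=3, p_4 = 3*11 + 8 = 41, q_4 = 3*4 + 3 = 15.
  i=5: a_5=1, p_5 = 1*41 + 11 = 52, q_5 = 1*15 + 4 = 19.
  i=6: a_6=1, p_6 = 1*52 + 41 = 93, q_6 = 1*19 + 15 = 34.
  i=7: a_7=5, p_7 = 5*93 + 52 = 517, q_7 = 5*34 + 19 = 189.
q_7 = 189 > 75, so the last convergent with denominator <= 75 is p_6/q_6 = 93/34.
The closest fraction with denominator <= 75 is either p_6/q_6 or the intermediate fraction (k*p_6 + p_5)/(k*q_6 + q_5) with the largest k >= 1 whose denominator stays <= 75; these approach x as k grows, and every other convergent or intermediate fraction in range is farther away.
Largest k: floor((75 - q_5)/q_6) = floor((75 - 19)/34) = 1.
That gives (1*93 + 52)/(1*34 + 19) = 145/53.
Compare the errors: |x - 93/34| = |517*34 - 93*189|/(189*34) = 1/6426, and |x - 145/53| = |517*53 - 145*189|/(189*53) = 4/10017.
Cross-multiplying, 1*10017 = 10017 < 25704 = 4*6426, so 1/6426 is smaller: the convergent 93/34 is closer to x than 145/53.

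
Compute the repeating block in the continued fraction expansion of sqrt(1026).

[32; (32, 64)]

Write x_i = (sqrt(1026) + m_i)/d_i with (m_0, d_0) = (0, 1). a_0 = floor(sqrt(1026)) = 32, since 32^2 = 1024 <= 1026 < 1089 = 33^2.
Iterate m_{i+1} = d_i*a_i - m_i, d_{i+1} = (1026 - m_{i+1}^2)/d_i, a_{i+1} = floor((a_0 + m_{i+1})/d_{i+1}):
  m_1 = 1*32 - 0 = 32, d_1 = (1026 - 32^2)/1 = 2/1 = 2, a_1 = floor((32 + 32)/2) = 32.
  m_2 = 2*32 - 32 = 32, d_2 = (1026 - 32^2)/2 = 2/2 = 1, a_2 = floor((32 + 32)/1) = 64.
  m_3 = 1*64 - 32 = 32, d_3 = (1026 - 32^2)/1 = 2/1 = 2: (m_3, d_3) = (m_1, d_1) = (32, 2), so from here the quotients repeat a_1, a_2; the period length is 2.
Hence the expansion of sqrt(1026) is a_0 = 32 followed by the repeating block 32, 64 (period 2).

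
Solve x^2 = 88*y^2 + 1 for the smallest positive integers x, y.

First expand sqrt(88) as a continued fraction. With x_i = (sqrt(88) + m_i)/d_i and (m_0, d_0) = (0, 1): a_0 = floor(sqrt(88)) = 9, since 9^2 = 81 <= 88 < 100 = 10^2.
Iterate m_{i+1} = d_i*a_i - m_i, d_{i+1} = (88 - m_{i+1}^2)/d_i, a_{i+1} = floor((a_0 + m_{i+1})/d_{i+1}):
  m_1 = 1*9 - 0 = 9, d_1 = (88 - 9^2)/1 = 7/1 = 7, a_1 = floor((9 + 9)/7) = 2.
  m_2 = 7*2 - 9 = 5, d_2 = (88 - 5^2)/7 = 63/7 = 9, a_2 = floor((9 + 5)/9) = 1.
  m_3 = 9*1 - 5 = 4, d_3 = (88 - 4^2)/9 = 72/9 = 8, a_3 = floor((9 + 4)/8) = 1.
  m_4 = 8*1 - 4 = 4, d_4 = (88 - 4^2)/8 = 72/8 = 9, a_4 = floor((9 + 4)/9) = 1.
  m_5 = 9*1 - 4 = 5, d_5 = (88 - 5^2)/9 = 63/9 = 7, a_5 = floor((9 + 5)/7) = 2.
  m_6 = 7*2 - 5 = 9, d_6 = (88 - 9^2)/7 = 7/7 = 1, a_6 = floor((9 + 9)/1) = 18.
  m_7 = 1*18 - 9 = 9, d_7 = (88 - 9^2)/1 = 7/1 = 7: (m_7, d_7) = (m_1, d_1) = (9, 7), so from here the quotients repeat a_1, ..., a_6; the period length is 6.
So sqrt(88) = [9; (2, 1, 1, 1, 2, 18)] with period length k = 6.
k is even, so the fundamental solution of x^2 - 88y^2 = 1 is (p_{k-1}, q_{k-1}) = (p_5, q_5); compute convergents through index 5.
Convergents (p_i = a_i*p_{i-1} + p_{i-2}, q_i = a_i*q_{i-1} + q_{i-2} with p_{-2}=0, p_{-1}=1, q_{-2}=1, q_{-1}=0):
  i=0: a_0=9, p_0 = 9*1 + 0 = 9, q_0 = 9*0 + 1 = 1.
  i=1: a_1=2, p_1 = 2*9 + 1 = 19, q_1 = 2*1 + 0 = 2.
  i=2: a_2=1, p_2 = 1*19 + 9 = 28, q_2 = 1*2 + 1 = 3.
  i=3: a_3=1, p_3 = 1*28 + 19 = 47, q_3 = 1*3 + 2 = 5.
  i=4: a_4=1, p_4 = 1*47 + 28 = 75, q_4 = 1*5 + 3 = 8.
  i=5: a_5=2, p_5 = 2*75 + 47 = 197, q_5 = 2*8 + 5 = 21.
Check: 197^2 - 88*21^2 = 38809 - 38808 = 1, so (x, y) = (197, 21) solves the equation, and by the theorem it is the least positive solution.

(x, y) = (197, 21)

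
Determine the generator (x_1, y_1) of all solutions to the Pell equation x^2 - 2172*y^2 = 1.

(x, y) = (669337, 14362)

First expand sqrt(2172) as a continued fraction. With x_i = (sqrt(2172) + m_i)/d_i and (m_0, d_0) = (0, 1): a_0 = floor(sqrt(2172)) = 46, since 46^2 = 2116 <= 2172 < 2209 = 47^2.
Iterate m_{i+1} = d_i*a_i - m_i, d_{i+1} = (2172 - m_{i+1}^2)/d_i, a_{i+1} = floor((a_0 + m_{i+1})/d_{i+1}):
  m_1 = 1*46 - 0 = 46, d_1 = (2172 - 46^2)/1 = 56/1 = 56, a_1 = floor((46 + 46)/56) = 1.
  m_2 = 56*1 - 46 = 10, d_2 = (2172 - 10^2)/56 = 2072/56 = 37, a_2 = floor((46 + 10)/37) = 1.
  m_3 = 37*1 - 10 = 27, d_3 = (2172 - 27^2)/37 = 1443/37 = 39, a_3 = floor((46 + 27)/39) = 1.
  m_4 = 39*1 - 27 = 12, d_4 = (2172 - 12^2)/39 = 2028/39 = 52, a_4 = floor((46 + 12)/52) = 1.
  m_5 = 52*1 - 12 = 40, d_5 = (2172 - 40^2)/52 = 572/52 = 11, a_5 = floor((46 + 40)/11) = 7.
  m_6 = 11*7 - 40 = 37, d_6 = (2172 - 37^2)/11 = 803/11 = 73, a_6 = floor((46 + 37)/73) = 1.
  m_7 = 73*1 - 37 = 36, d_7 = (2172 - 36^2)/73 = 876/73 = 12, a_7 = floor((46 + 36)/12) = 6.
  m_8 = 12*6 - 36 = 36, d_8 = (2172 - 36^2)/12 = 876/12 = 73, a_8 = floor((46 + 36)/73) = 1.
  m_9 = 73*1 - 36 = 37, d_9 = (2172 - 37^2)/73 = 803/73 = 11, a_9 = floor((46 + 37)/11) = 7.
  m_10 = 11*7 - 37 = 40, d_10 = (2172 - 40^2)/11 = 572/11 = 52, a_10 = floor((46 + 40)/52) = 1.
  m_11 = 52*1 - 40 = 12, d_11 = (2172 - 12^2)/52 = 2028/52 = 39, a_11 = floor((46 + 12)/39) = 1.
  m_12 = 39*1 - 12 = 27, d_12 = (2172 - 27^2)/39 = 1443/39 = 37, a_12 = floor((46 + 27)/37) = 1.
  m_13 = 37*1 - 27 = 10, d_13 = (2172 - 10^2)/37 = 2072/37 = 56, a_13 = floor((46 + 10)/56) = 1.
  m_14 = 56*1 - 10 = 46, d_14 = (2172 - 46^2)/56 = 56/56 = 1, a_14 = floor((46 + 46)/1) = 92.
  m_15 = 1*92 - 46 = 46, d_15 = (2172 - 46^2)/1 = 56/1 = 56: (m_15, d_15) = (m_1, d_1) = (46, 56), so from here the quotients repeat a_1, ..., a_14; the period length is 14.
So sqrt(2172) = [46; (1, 1, 1, 1, 7, 1, 6, 1, 7, 1, 1, 1, 1, 92)] with period length k = 14.
k is even, so the fundamental solution of x^2 - 2172y^2 = 1 is (p_{k-1}, q_{k-1}) = (p_13, q_13); compute convergents through index 13.
Convergents (p_i = a_i*p_{i-1} + p_{i-2}, q_i = a_i*q_{i-1} + q_{i-2} with p_{-2}=0, p_{-1}=1, q_{-2}=1, q_{-1}=0):
  i=0: a_0=46, p_0 = 46*1 + 0 = 46, q_0 = 46*0 + 1 = 1.
  i=1: a_1=1, p_1 = 1*46 + 1 = 47, q_1 = 1*1 + 0 = 1.
  i=2: a_2=1, p_2 = 1*47 + 46 = 93, q_2 = 1*1 + 1 = 2.
  i=3: a_3=1, p_3 = 1*93 + 47 = 140, q_3 = 1*2 + 1 = 3.
  i=4: a_4=1, p_4 = 1*140 + 93 = 233, q_4 = 1*3 + 2 = 5.
  i=5: a_5=7, p_5 = 7*233 + 140 = 1771, q_5 = 7*5 + 3 = 38.
  i=6: a_6=1, p_6 = 1*1771 + 233 = 2004, q_6 = 1*38 + 5 = 43.
  i=7: a_7=6, p_7 = 6*2004 + 1771 = 13795, q_7 = 6*43 + 38 = 296.
  i=8: a_8=1, p_8 = 1*13795 + 2004 = 15799, q_8 = 1*296 + 43 = 339.
  i=9: a_9=7, p_9 = 7*15799 + 13795 = 124388, q_9 = 7*339 + 296 = 2669.
  i=10: a_10=1, p_10 = 1*124388 + 15799 = 140187, q_10 = 1*2669 + 339 = 3008.
  i=11: a_11=1, p_11 = 1*140187 + 124388 = 264575, q_11 = 1*3008 + 2669 = 5677.
  i=12: a_12=1, p_12 = 1*264575 + 140187 = 404762, q_12 = 1*5677 + 3008 = 8685.
  i=13: a_13=1, p_13 = 1*404762 + 264575 = 669337, q_13 = 1*8685 + 5677 = 14362.
Check: 669337^2 - 2172*14362^2 = 448012019569 - 448012019568 = 1, so (x, y) = (669337, 14362) solves the equation, and by the theorem it is the least positive solution.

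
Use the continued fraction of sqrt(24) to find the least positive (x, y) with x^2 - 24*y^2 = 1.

(x, y) = (5, 1)

First expand sqrt(24) as a continued fraction. With x_i = (sqrt(24) + m_i)/d_i and (m_0, d_0) = (0, 1): a_0 = floor(sqrt(24)) = 4, since 4^2 = 16 <= 24 < 25 = 5^2.
Iterate m_{i+1} = d_i*a_i - m_i, d_{i+1} = (24 - m_{i+1}^2)/d_i, a_{i+1} = floor((a_0 + m_{i+1})/d_{i+1}):
  m_1 = 1*4 - 0 = 4, d_1 = (24 - 4^2)/1 = 8/1 = 8, a_1 = floor((4 + 4)/8) = 1.
  m_2 = 8*1 - 4 = 4, d_2 = (24 - 4^2)/8 = 8/8 = 1, a_2 = floor((4 + 4)/1) = 8.
  m_3 = 1*8 - 4 = 4, d_3 = (24 - 4^2)/1 = 8/1 = 8: (m_3, d_3) = (m_1, d_1) = (4, 8), so from here the quotients repeat a_1, a_2; the period length is 2.
So sqrt(24) = [4; (1, 8)] with period length k = 2.
k is even, so the fundamental solution of x^2 - 24y^2 = 1 is (p_{k-1}, q_{k-1}) = (p_1, q_1); compute convergents through index 1.
Convergents (p_i = a_i*p_{i-1} + p_{i-2}, q_i = a_i*q_{i-1} + q_{i-2} with p_{-2}=0, p_{-1}=1, q_{-2}=1, q_{-1}=0):
  i=0: a_0=4, p_0 = 4*1 + 0 = 4, q_0 = 4*0 + 1 = 1.
  i=1: a_1=1, p_1 = 1*4 + 1 = 5, q_1 = 1*1 + 0 = 1.
Check: 5^2 - 24*1^2 = 25 - 24 = 1, so (x, y) = (5, 1) solves the equation, and by the theorem it is the least positive solution.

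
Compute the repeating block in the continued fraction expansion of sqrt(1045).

[32; (3, 15, 1, 4, 1, 15, 3, 64)]

Write x_i = (sqrt(1045) + m_i)/d_i with (m_0, d_0) = (0, 1). a_0 = floor(sqrt(1045)) = 32, since 32^2 = 1024 <= 1045 < 1089 = 33^2.
Iterate m_{i+1} = d_i*a_i - m_i, d_{i+1} = (1045 - m_{i+1}^2)/d_i, a_{i+1} = floor((a_0 + m_{i+1})/d_{i+1}):
  m_1 = 1*32 - 0 = 32, d_1 = (1045 - 32^2)/1 = 21/1 = 21, a_1 = floor((32 + 32)/21) = 3.
  m_2 = 21*3 - 32 = 31, d_2 = (1045 - 31^2)/21 = 84/21 = 4, a_2 = floor((32 + 31)/4) = 15.
  m_3 = 4*15 - 31 = 29, d_3 = (1045 - 29^2)/4 = 204/4 = 51, a_3 = floor((32 + 29)/51) = 1.
  m_4 = 51*1 - 29 = 22, d_4 = (1045 - 22^2)/51 = 561/51 = 11, a_4 = floor((32 + 22)/11) = 4.
  m_5 = 11*4 - 22 = 22, d_5 = (1045 - 22^2)/11 = 561/11 = 51, a_5 = floor((32 + 22)/51) = 1.
  m_6 = 51*1 - 22 = 29, d_6 = (1045 - 29^2)/51 = 204/51 = 4, a_6 = floor((32 + 29)/4) = 15.
  m_7 = 4*15 - 29 = 31, d_7 = (1045 - 31^2)/4 = 84/4 = 21, a_7 = floor((32 + 31)/21) = 3.
  m_8 = 21*3 - 31 = 32, d_8 = (1045 - 32^2)/21 = 21/21 = 1, a_8 = floor((32 + 32)/1) = 64.
  m_9 = 1*64 - 32 = 32, d_9 = (1045 - 32^2)/1 = 21/1 = 21: (m_9, d_9) = (m_1, d_1) = (32, 21), so from here the quotients repeat a_1, ..., a_8; the period length is 8.
Hence the expansion of sqrt(1045) is a_0 = 32 followed by the repeating block 3, 15, 1, 4, 1, 15, 3, 64 (period 8).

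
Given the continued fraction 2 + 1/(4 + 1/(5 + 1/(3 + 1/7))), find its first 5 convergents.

Using the convergent recurrence p_i = a_i*p_{i-1} + p_{i-2}, q_i = a_i*q_{i-1} + q_{i-2} with p_{-2}=0, p_{-1}=1, q_{-2}=1, q_{-1}=0:
  i=0: a_0=2, p_0 = 2*1 + 0 = 2, q_0 = 2*0 + 1 = 1.
  i=1: a_1=4, p_1 = 4*2 + 1 = 9, q_1 = 4*1 + 0 = 4.
  i=2: a_2=5, p_2 = 5*9 + 2 = 47, q_2 = 5*4 + 1 = 21.
  i=3: a_3=3, p_3 = 3*47 + 9 = 150, q_3 = 3*21 + 4 = 67.
  i=4: a_4=7, p_4 = 7*150 + 47 = 1097, q_4 = 7*67 + 21 = 490.

2/1, 9/4, 47/21, 150/67, 1097/490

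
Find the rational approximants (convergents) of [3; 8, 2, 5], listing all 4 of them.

Using the convergent recurrence p_i = a_i*p_{i-1} + p_{i-2}, q_i = a_i*q_{i-1} + q_{i-2} with p_{-2}=0, p_{-1}=1, q_{-2}=1, q_{-1}=0:
  i=0: a_0=3, p_0 = 3*1 + 0 = 3, q_0 = 3*0 + 1 = 1.
  i=1: a_1=8, p_1 = 8*3 + 1 = 25, q_1 = 8*1 + 0 = 8.
  i=2: a_2=2, p_2 = 2*25 + 3 = 53, q_2 = 2*8 + 1 = 17.
  i=3: a_3=5, p_3 = 5*53 + 25 = 290, q_3 = 5*17 + 8 = 93.

3/1, 25/8, 53/17, 290/93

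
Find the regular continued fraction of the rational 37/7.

[5; 3, 2]

Run the Euclidean algorithm on 37 and 7; the successive quotients are the partial quotients a_0, a_1, ... (each step inverts the fractional part left over by the previous one):
  37 = 5*7 + 2, so a_0 = 5.
  7 = 3*2 + 1, so a_1 = 3.
  2 = 2*1 + 0, so a_2 = 2.
The remainder reaches 0 after 3 divisions, so the expansion has 3 partial quotients, read off in order.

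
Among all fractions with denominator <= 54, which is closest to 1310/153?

Expand x = 1310/153 as a continued fraction with the Euclidean algorithm:
  1310 = 8*153 + 86, so a_0 = 8.
  153 = 1*86 + 67, so a_1 = 1.
  86 = 1*67 + 19, so a_2 = 1.
  67 = 3*19 + 10, so a_3 = 3.
  19 = 1*10 + 9, so a_4 = 1.
  10 = 1*9 + 1, so a_5 = 1.
  9 = 9*1 + 0, so a_6 = 9.
so x = [8; 1, 1, 3, 1, 1, 9].
Convergents (p_i = a_i*p_{i-1} + p_{i-2}, q_i = a_i*q_{i-1} + q_{i-2} with p_{-2}=0, p_{-1}=1, q_{-2}=1, q_{-1}=0), until the denominator exceeds 54:
  i=0: a_0=8, p_0 = 8*1 + 0 = 8, q_0 = 8*0 + 1 = 1.
  i=1: a_1=1, p_1 = 1*8 + 1 = 9, q_1 = 1*1 + 0 = 1.
  i=2: a_2=1, p_2 = 1*9 + 8 = 17, q_2 = 1*1 + 1 = 2.
  i=3: a_3=3, p_3 = 3*17 + 9 = 60, q_3 = 3*2 + 1 = 7.
  i=4: a_4=1, p_4 = 1*60 + 17 = 77, q_4 = 1*7 + 2 = 9.
  i=5: a_5=1, p_5 = 1*77 + 60 = 137, q_5 = 1*9 + 7 = 16.
  i=6: a_6=9, p_6 = 9*137 + 77 = 1310, q_6 = 9*16 + 9 = 153.
q_6 = 153 > 54, so the last convergent with denominator <= 54 is p_5/q_5 = 137/16.
The closest fraction with denominator <= 54 is either p_5/q_5 or the intermediate fraction (k*p_5 + p_4)/(k*q_5 + q_4) with the largest k >= 1 whose denominator stays <= 54; these approach x as k grows, and every other convergent or intermediate fraction in range is farther away.
Largest k: floor((54 - q_4)/q_5) = floor((54 - 9)/16) = 2.
That gives (2*137 + 77)/(2*16 + 9) = 351/41.
Compare the errors: |x - 137/16| = |1310*16 - 137*153|/(153*16) = 1/2448, and |x - 351/41| = |1310*41 - 351*153|/(153*41) = 7/6273.
Cross-multiplying, 1*6273 = 6273 < 17136 = 7*2448, so 1/2448 is smaller: the convergent 137/16 is closer to x than 351/41.

137/16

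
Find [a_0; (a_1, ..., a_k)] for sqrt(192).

[13; (1, 5, 1, 26)]

Write x_i = (sqrt(192) + m_i)/d_i with (m_0, d_0) = (0, 1). a_0 = floor(sqrt(192)) = 13, since 13^2 = 169 <= 192 < 196 = 14^2.
Iterate m_{i+1} = d_i*a_i - m_i, d_{i+1} = (192 - m_{i+1}^2)/d_i, a_{i+1} = floor((a_0 + m_{i+1})/d_{i+1}):
  m_1 = 1*13 - 0 = 13, d_1 = (192 - 13^2)/1 = 23/1 = 23, a_1 = floor((13 + 13)/23) = 1.
  m_2 = 23*1 - 13 = 10, d_2 = (192 - 10^2)/23 = 92/23 = 4, a_2 = floor((13 + 10)/4) = 5.
  m_3 = 4*5 - 10 = 10, d_3 = (192 - 10^2)/4 = 92/4 = 23, a_3 = floor((13 + 10)/23) = 1.
  m_4 = 23*1 - 10 = 13, d_4 = (192 - 13^2)/23 = 23/23 = 1, a_4 = floor((13 + 13)/1) = 26.
  m_5 = 1*26 - 13 = 13, d_5 = (192 - 13^2)/1 = 23/1 = 23: (m_5, d_5) = (m_1, d_1) = (13, 23), so from here the quotients repeat a_1, ..., a_4; the period length is 4.
Hence the expansion of sqrt(192) is a_0 = 13 followed by the repeating block 1, 5, 1, 26 (period 4).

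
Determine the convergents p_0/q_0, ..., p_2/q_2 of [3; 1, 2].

Using the convergent recurrence p_i = a_i*p_{i-1} + p_{i-2}, q_i = a_i*q_{i-1} + q_{i-2} with p_{-2}=0, p_{-1}=1, q_{-2}=1, q_{-1}=0:
  i=0: a_0=3, p_0 = 3*1 + 0 = 3, q_0 = 3*0 + 1 = 1.
  i=1: a_1=1, p_1 = 1*3 + 1 = 4, q_1 = 1*1 + 0 = 1.
  i=2: a_2=2, p_2 = 2*4 + 3 = 11, q_2 = 2*1 + 1 = 3.

3/1, 4/1, 11/3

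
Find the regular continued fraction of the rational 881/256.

[3; 2, 3, 1, 3, 3, 2]

Run the Euclidean algorithm on 881 and 256; the successive quotients are the partial quotients a_0, a_1, ... (each step inverts the fractional part left over by the previous one):
  881 = 3*256 + 113, so a_0 = 3.
  256 = 2*113 + 30, so a_1 = 2.
  113 = 3*30 + 23, so a_2 = 3.
  30 = 1*23 + 7, so a_3 = 1.
  23 = 3*7 + 2, so a_4 = 3.
  7 = 3*2 + 1, so a_5 = 3.
  2 = 2*1 + 0, so a_6 = 2.
The remainder reaches 0 after 7 divisions, so the expansion has 7 partial quotients, read off in order.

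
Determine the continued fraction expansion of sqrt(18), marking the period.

[4; (4, 8)]

Write x_i = (sqrt(18) + m_i)/d_i with (m_0, d_0) = (0, 1). a_0 = floor(sqrt(18)) = 4, since 4^2 = 16 <= 18 < 25 = 5^2.
Iterate m_{i+1} = d_i*a_i - m_i, d_{i+1} = (18 - m_{i+1}^2)/d_i, a_{i+1} = floor((a_0 + m_{i+1})/d_{i+1}):
  m_1 = 1*4 - 0 = 4, d_1 = (18 - 4^2)/1 = 2/1 = 2, a_1 = floor((4 + 4)/2) = 4.
  m_2 = 2*4 - 4 = 4, d_2 = (18 - 4^2)/2 = 2/2 = 1, a_2 = floor((4 + 4)/1) = 8.
  m_3 = 1*8 - 4 = 4, d_3 = (18 - 4^2)/1 = 2/1 = 2: (m_3, d_3) = (m_1, d_1) = (4, 2), so from here the quotients repeat a_1, a_2; the period length is 2.
Hence the expansion of sqrt(18) is a_0 = 4 followed by the repeating block 4, 8 (period 2).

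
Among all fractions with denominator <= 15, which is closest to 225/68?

43/13

Expand x = 225/68 as a continued fraction with the Euclidean algorithm:
  225 = 3*68 + 21, so a_0 = 3.
  68 = 3*21 + 5, so a_1 = 3.
  21 = 4*5 + 1, so a_2 = 4.
  5 = 5*1 + 0, so a_3 = 5.
so x = [3; 3, 4, 5].
Convergents (p_i = a_i*p_{i-1} + p_{i-2}, q_i = a_i*q_{i-1} + q_{i-2} with p_{-2}=0, p_{-1}=1, q_{-2}=1, q_{-1}=0), until the denominator exceeds 15:
  i=0: a_0=3, p_0 = 3*1 + 0 = 3, q_0 = 3*0 + 1 = 1.
  i=1: a_1=3, p_1 = 3*3 + 1 = 10, q_1 = 3*1 + 0 = 3.
  i=2: a_2=4, p_2 = 4*10 + 3 = 43, q_2 = 4*3 + 1 = 13.
  i=3: a_3=5, p_3 = 5*43 + 10 = 225, q_3 = 5*13 + 3 = 68.
q_3 = 68 > 15, so the last convergent with denominator <= 15 is p_2/q_2 = 43/13.
The closest fraction with denominator <= 15 is either p_2/q_2 or the intermediate fraction (k*p_2 + p_1)/(k*q_2 + q_1) with the largest k >= 1 whose denominator stays <= 15; these approach x as k grows, and every other convergent or intermediate fraction in range is farther away.
Largest k: floor((15 - q_1)/q_2) = floor((15 - 3)/13) = 0.
Since k = 0, no intermediate fraction beyond p_2/q_2 has denominator <= 15, so the convergent 43/13 is the closest (its error is |225*13 - 43*68|/(68*13) = 1/884).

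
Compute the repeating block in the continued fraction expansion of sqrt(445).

[21; (10, 1, 1, 10, 42)]

Write x_i = (sqrt(445) + m_i)/d_i with (m_0, d_0) = (0, 1). a_0 = floor(sqrt(445)) = 21, since 21^2 = 441 <= 445 < 484 = 22^2.
Iterate m_{i+1} = d_i*a_i - m_i, d_{i+1} = (445 - m_{i+1}^2)/d_i, a_{i+1} = floor((a_0 + m_{i+1})/d_{i+1}):
  m_1 = 1*21 - 0 = 21, d_1 = (445 - 21^2)/1 = 4/1 = 4, a_1 = floor((21 + 21)/4) = 10.
  m_2 = 4*10 - 21 = 19, d_2 = (445 - 19^2)/4 = 84/4 = 21, a_2 = floor((21 + 19)/21) = 1.
  m_3 = 21*1 - 19 = 2, d_3 = (445 - 2^2)/21 = 441/21 = 21, a_3 = floor((21 + 2)/21) = 1.
  m_4 = 21*1 - 2 = 19, d_4 = (445 - 19^2)/21 = 84/21 = 4, a_4 = floor((21 + 19)/4) = 10.
  m_5 = 4*10 - 19 = 21, d_5 = (445 - 21^2)/4 = 4/4 = 1, a_5 = floor((21 + 21)/1) = 42.
  m_6 = 1*42 - 21 = 21, d_6 = (445 - 21^2)/1 = 4/1 = 4: (m_6, d_6) = (m_1, d_1) = (21, 4), so from here the quotients repeat a_1, ..., a_5; the period length is 5.
Hence the expansion of sqrt(445) is a_0 = 21 followed by the repeating block 10, 1, 1, 10, 42 (period 5).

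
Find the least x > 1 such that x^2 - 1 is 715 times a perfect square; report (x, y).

(x, y) = (75646, 2829)

First expand sqrt(715) as a continued fraction. With x_i = (sqrt(715) + m_i)/d_i and (m_0, d_0) = (0, 1): a_0 = floor(sqrt(715)) = 26, since 26^2 = 676 <= 715 < 729 = 27^2.
Iterate m_{i+1} = d_i*a_i - m_i, d_{i+1} = (715 - m_{i+1}^2)/d_i, a_{i+1} = floor((a_0 + m_{i+1})/d_{i+1}):
  m_1 = 1*26 - 0 = 26, d_1 = (715 - 26^2)/1 = 39/1 = 39, a_1 = floor((26 + 26)/39) = 1.
  m_2 = 39*1 - 26 = 13, d_2 = (715 - 13^2)/39 = 546/39 = 14, a_2 = floor((26 + 13)/14) = 2.
  m_3 = 14*2 - 13 = 15, d_3 = (715 - 15^2)/14 = 490/14 = 35, a_3 = floor((26 + 15)/35) = 1.
  m_4 = 35*1 - 15 = 20, d_4 = (715 - 20^2)/35 = 315/35 = 9, a_4 = floor((26 + 20)/9) = 5.
  m_5 = 9*5 - 20 = 25, d_5 = (715 - 25^2)/9 = 90/9 = 10, a_5 = floor((26 + 25)/10) = 5.
  m_6 = 10*5 - 25 = 25, d_6 = (715 - 25^2)/10 = 90/10 = 9, a_6 = floor((26 + 25)/9) = 5.
  m_7 = 9*5 - 25 = 20, d_7 = (715 - 20^2)/9 = 315/9 = 35, a_7 = floor((26 + 20)/35) = 1.
  m_8 = 35*1 - 20 = 15, d_8 = (715 - 15^2)/35 = 490/35 = 14, a_8 = floor((26 + 15)/14) = 2.
  m_9 = 14*2 - 15 = 13, d_9 = (715 - 13^2)/14 = 546/14 = 39, a_9 = floor((26 + 13)/39) = 1.
  m_10 = 39*1 - 13 = 26, d_10 = (715 - 26^2)/39 = 39/39 = 1, a_10 = floor((26 + 26)/1) = 52.
  m_11 = 1*52 - 26 = 26, d_11 = (715 - 26^2)/1 = 39/1 = 39: (m_11, d_11) = (m_1, d_1) = (26, 39), so from here the quotients repeat a_1, ..., a_10; the period length is 10.
So sqrt(715) = [26; (1, 2, 1, 5, 5, 5, 1, 2, 1, 52)] with period length k = 10.
k is even, so the fundamental solution of x^2 - 715y^2 = 1 is (p_{k-1}, q_{k-1}) = (p_9, q_9); compute convergents through index 9.
Convergents (p_i = a_i*p_{i-1} + p_{i-2}, q_i = a_i*q_{i-1} + q_{i-2} with p_{-2}=0, p_{-1}=1, q_{-2}=1, q_{-1}=0):
  i=0: a_0=26, p_0 = 26*1 + 0 = 26, q_0 = 26*0 + 1 = 1.
  i=1: a_1=1, p_1 = 1*26 + 1 = 27, q_1 = 1*1 + 0 = 1.
  i=2: a_2=2, p_2 = 2*27 + 26 = 80, q_2 = 2*1 + 1 = 3.
  i=3: a_3=1, p_3 = 1*80 + 27 = 107, q_3 = 1*3 + 1 = 4.
  i=4: a_4=5, p_4 = 5*107 + 80 = 615, q_4 = 5*4 + 3 = 23.
  i=5: a_5=5, p_5 = 5*615 + 107 = 3182, q_5 = 5*23 + 4 = 119.
  i=6: a_6=5, p_6 = 5*3182 + 615 = 16525, q_6 = 5*119 + 23 = 618.
  i=7: a_7=1, p_7 = 1*16525 + 3182 = 19707, q_7 = 1*618 + 119 = 737.
  i=8: a_8=2, p_8 = 2*19707 + 16525 = 55939, q_8 = 2*737 + 618 = 2092.
  i=9: a_9=1, p_9 = 1*55939 + 19707 = 75646, q_9 = 1*2092 + 737 = 2829.
Check: 75646^2 - 715*2829^2 = 5722317316 - 5722317315 = 1, so (x, y) = (75646, 2829) solves the equation, and by the theorem it is the least positive solution.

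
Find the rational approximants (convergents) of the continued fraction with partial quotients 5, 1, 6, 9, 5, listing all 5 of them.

Using the convergent recurrence p_i = a_i*p_{i-1} + p_{i-2}, q_i = a_i*q_{i-1} + q_{i-2} with p_{-2}=0, p_{-1}=1, q_{-2}=1, q_{-1}=0:
  i=0: a_0=5, p_0 = 5*1 + 0 = 5, q_0 = 5*0 + 1 = 1.
  i=1: a_1=1, p_1 = 1*5 + 1 = 6, q_1 = 1*1 + 0 = 1.
  i=2: a_2=6, p_2 = 6*6 + 5 = 41, q_2 = 6*1 + 1 = 7.
  i=3: a_3=9, p_3 = 9*41 + 6 = 375, q_3 = 9*7 + 1 = 64.
  i=4: a_4=5, p_4 = 5*375 + 41 = 1916, q_4 = 5*64 + 7 = 327.

5/1, 6/1, 41/7, 375/64, 1916/327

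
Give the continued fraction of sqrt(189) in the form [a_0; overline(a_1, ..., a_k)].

[13; overline(1, 2, 1, 26)]

Write x_i = (sqrt(189) + m_i)/d_i with (m_0, d_0) = (0, 1). a_0 = floor(sqrt(189)) = 13, since 13^2 = 169 <= 189 < 196 = 14^2.
Iterate m_{i+1} = d_i*a_i - m_i, d_{i+1} = (189 - m_{i+1}^2)/d_i, a_{i+1} = floor((a_0 + m_{i+1})/d_{i+1}):
  m_1 = 1*13 - 0 = 13, d_1 = (189 - 13^2)/1 = 20/1 = 20, a_1 = floor((13 + 13)/20) = 1.
  m_2 = 20*1 - 13 = 7, d_2 = (189 - 7^2)/20 = 140/20 = 7, a_2 = floor((13 + 7)/7) = 2.
  m_3 = 7*2 - 7 = 7, d_3 = (189 - 7^2)/7 = 140/7 = 20, a_3 = floor((13 + 7)/20) = 1.
  m_4 = 20*1 - 7 = 13, d_4 = (189 - 13^2)/20 = 20/20 = 1, a_4 = floor((13 + 13)/1) = 26.
  m_5 = 1*26 - 13 = 13, d_5 = (189 - 13^2)/1 = 20/1 = 20: (m_5, d_5) = (m_1, d_1) = (13, 20), so from here the quotients repeat a_1, ..., a_4; the period length is 4.
Hence the expansion of sqrt(189) is a_0 = 13 followed by the repeating block 1, 2, 1, 26 (period 4).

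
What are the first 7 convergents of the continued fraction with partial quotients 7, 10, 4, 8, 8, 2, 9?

7/1, 71/10, 291/41, 2399/338, 19483/2745, 41365/5828, 391768/55197

Using the convergent recurrence p_i = a_i*p_{i-1} + p_{i-2}, q_i = a_i*q_{i-1} + q_{i-2} with p_{-2}=0, p_{-1}=1, q_{-2}=1, q_{-1}=0:
  i=0: a_0=7, p_0 = 7*1 + 0 = 7, q_0 = 7*0 + 1 = 1.
  i=1: a_1=10, p_1 = 10*7 + 1 = 71, q_1 = 10*1 + 0 = 10.
  i=2: a_2=4, p_2 = 4*71 + 7 = 291, q_2 = 4*10 + 1 = 41.
  i=3: a_3=8, p_3 = 8*291 + 71 = 2399, q_3 = 8*41 + 10 = 338.
  i=4: a_4=8, p_4 = 8*2399 + 291 = 19483, q_4 = 8*338 + 41 = 2745.
  i=5: a_5=2, p_5 = 2*19483 + 2399 = 41365, q_5 = 2*2745 + 338 = 5828.
  i=6: a_6=9, p_6 = 9*41365 + 19483 = 391768, q_6 = 9*5828 + 2745 = 55197.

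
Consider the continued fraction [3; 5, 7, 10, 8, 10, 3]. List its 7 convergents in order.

Using the convergent recurrence p_i = a_i*p_{i-1} + p_{i-2}, q_i = a_i*q_{i-1} + q_{i-2} with p_{-2}=0, p_{-1}=1, q_{-2}=1, q_{-1}=0:
  i=0: a_0=3, p_0 = 3*1 + 0 = 3, q_0 = 3*0 + 1 = 1.
  i=1: a_1=5, p_1 = 5*3 + 1 = 16, q_1 = 5*1 + 0 = 5.
  i=2: a_2=7, p_2 = 7*16 + 3 = 115, q_2 = 7*5 + 1 = 36.
  i=3: a_3=10, p_3 = 10*115 + 16 = 1166, q_3 = 10*36 + 5 = 365.
  i=4: a_4=8, p_4 = 8*1166 + 115 = 9443, q_4 = 8*365 + 36 = 2956.
  i=5: a_5=10, p_5 = 10*9443 + 1166 = 95596, q_5 = 10*2956 + 365 = 29925.
  i=6: a_6=3, p_6 = 3*95596 + 9443 = 296231, q_6 = 3*29925 + 2956 = 92731.

3/1, 16/5, 115/36, 1166/365, 9443/2956, 95596/29925, 296231/92731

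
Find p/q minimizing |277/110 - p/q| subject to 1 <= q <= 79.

141/56

Expand x = 277/110 as a continued fraction with the Euclidean algorithm:
  277 = 2*110 + 57, so a_0 = 2.
  110 = 1*57 + 53, so a_1 = 1.
  57 = 1*53 + 4, so a_2 = 1.
  53 = 13*4 + 1, so a_3 = 13.
  4 = 4*1 + 0, so a_4 = 4.
so x = [2; 1, 1, 13, 4].
Convergents (p_i = a_i*p_{i-1} + p_{i-2}, q_i = a_i*q_{i-1} + q_{i-2} with p_{-2}=0, p_{-1}=1, q_{-2}=1, q_{-1}=0), until the denominator exceeds 79:
  i=0: a_0=2, p_0 = 2*1 + 0 = 2, q_0 = 2*0 + 1 = 1.
  i=1: a_1=1, p_1 = 1*2 + 1 = 3, q_1 = 1*1 + 0 = 1.
  i=2: a_2=1, p_2 = 1*3 + 2 = 5, q_2 = 1*1 + 1 = 2.
  i=3: a_3=13, p_3 = 13*5 + 3 = 68, q_3 = 13*2 + 1 = 27.
  i=4: a_4=4, p_4 = 4*68 + 5 = 277, q_4 = 4*27 + 2 = 110.
q_4 = 110 > 79, so the last convergent with denominator <= 79 is p_3/q_3 = 68/27.
The closest fraction with denominator <= 79 is either p_3/q_3 or the intermediate fraction (k*p_3 + p_2)/(k*q_3 + q_2) with the largest k >= 1 whose denominator stays <= 79; these approach x as k grows, and every other convergent or intermediate fraction in range is farther away.
Largest k: floor((79 - q_2)/q_3) = floor((79 - 2)/27) = 2.
That gives (2*68 + 5)/(2*27 + 2) = 141/56.
Compare the errors: |x - 68/27| = |277*27 - 68*110|/(110*27) = 1/2970, and |x - 141/56| = |277*56 - 141*110|/(110*56) = 2/6160.
Cross-multiplying, 2*2970 = 5940 < 6160 = 1*6160, so 2/6160 is smaller: the intermediate fraction 141/56 is closer to x than 68/27.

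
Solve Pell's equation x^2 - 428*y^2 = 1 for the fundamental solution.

First expand sqrt(428) as a continued fraction. With x_i = (sqrt(428) + m_i)/d_i and (m_0, d_0) = (0, 1): a_0 = floor(sqrt(428)) = 20, since 20^2 = 400 <= 428 < 441 = 21^2.
Iterate m_{i+1} = d_i*a_i - m_i, d_{i+1} = (428 - m_{i+1}^2)/d_i, a_{i+1} = floor((a_0 + m_{i+1})/d_{i+1}):
  m_1 = 1*20 - 0 = 20, d_1 = (428 - 20^2)/1 = 28/1 = 28, a_1 = floor((20 + 20)/28) = 1.
  m_2 = 28*1 - 20 = 8, d_2 = (428 - 8^2)/28 = 364/28 = 13, a_2 = floor((20 + 8)/13) = 2.
  m_3 = 13*2 - 8 = 18, d_3 = (428 - 18^2)/13 = 104/13 = 8, a_3 = floor((20 + 18)/8) = 4.
  m_4 = 8*4 - 18 = 14, d_4 = (428 - 14^2)/8 = 232/8 = 29, a_4 = floor((20 + 14)/29) = 1.
  m_5 = 29*1 - 14 = 15, d_5 = (428 - 15^2)/29 = 203/29 = 7, a_5 = floor((20 + 15)/7) = 5.
  m_6 = 7*5 - 15 = 20, d_6 = (428 - 20^2)/7 = 28/7 = 4, a_6 = floor((20 + 20)/4) = 10.
  m_7 = 4*10 - 20 = 20, d_7 = (428 - 20^2)/4 = 28/4 = 7, a_7 = floor((20 + 20)/7) = 5.
  m_8 = 7*5 - 20 = 15, d_8 = (428 - 15^2)/7 = 203/7 = 29, a_8 = floor((20 + 15)/29) = 1.
  m_9 = 29*1 - 15 = 14, d_9 = (428 - 14^2)/29 = 232/29 = 8, a_9 = floor((20 + 14)/8) = 4.
  m_10 = 8*4 - 14 = 18, d_10 = (428 - 18^2)/8 = 104/8 = 13, a_10 = floor((20 + 18)/13) = 2.
  m_11 = 13*2 - 18 = 8, d_11 = (428 - 8^2)/13 = 364/13 = 28, a_11 = floor((20 + 8)/28) = 1.
  m_12 = 28*1 - 8 = 20, d_12 = (428 - 20^2)/28 = 28/28 = 1, a_12 = floor((20 + 20)/1) = 40.
  m_13 = 1*40 - 20 = 20, d_13 = (428 - 20^2)/1 = 28/1 = 28: (m_13, d_13) = (m_1, d_1) = (20, 28), so from here the quotients repeat a_1, ..., a_12; the period length is 12.
So sqrt(428) = [20; (1, 2, 4, 1, 5, 10, 5, 1, 4, 2, 1, 40)] with period length k = 12.
k is even, so the fundamental solution of x^2 - 428y^2 = 1 is (p_{k-1}, q_{k-1}) = (p_11, q_11); compute convergents through index 11.
Convergents (p_i = a_i*p_{i-1} + p_{i-2}, q_i = a_i*q_{i-1} + q_{i-2} with p_{-2}=0, p_{-1}=1, q_{-2}=1, q_{-1}=0):
  i=0: a_0=20, p_0 = 20*1 + 0 = 20, q_0 = 20*0 + 1 = 1.
  i=1: a_1=1, p_1 = 1*20 + 1 = 21, q_1 = 1*1 + 0 = 1.
  i=2: a_2=2, p_2 = 2*21 + 20 = 62, q_2 = 2*1 + 1 = 3.
  i=3: a_3=4, p_3 = 4*62 + 21 = 269, q_3 = 4*3 + 1 = 13.
  i=4: a_4=1, p_4 = 1*269 + 62 = 331, q_4 = 1*13 + 3 = 16.
  i=5: a_5=5, p_5 = 5*331 + 269 = 1924, q_5 = 5*16 + 13 = 93.
  i=6: a_6=10, p_6 = 10*1924 + 331 = 19571, q_6 = 10*93 + 16 = 946.
  i=7: a_7=5, p_7 = 5*19571 + 1924 = 99779, q_7 = 5*946 + 93 = 4823.
  i=8: a_8=1, p_8 = 1*99779 + 19571 = 119350, q_8 = 1*4823 + 946 = 5769.
  i=9: a_9=4, p_9 = 4*119350 + 99779 = 577179, q_9 = 4*5769 + 4823 = 27899.
  i=10: a_10=2, p_10 = 2*577179 + 119350 = 1273708, q_10 = 2*27899 + 5769 = 61567.
  i=11: a_11=1, p_11 = 1*1273708 + 577179 = 1850887, q_11 = 1*61567 + 27899 = 89466.
Check: 1850887^2 - 428*89466^2 = 3425782686769 - 3425782686768 = 1, so (x, y) = (1850887, 89466) solves the equation, and by the theorem it is the least positive solution.

(x, y) = (1850887, 89466)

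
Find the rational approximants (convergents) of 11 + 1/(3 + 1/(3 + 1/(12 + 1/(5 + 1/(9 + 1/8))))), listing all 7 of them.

11/1, 34/3, 113/10, 1390/123, 7063/625, 64957/5748, 526719/46609

Using the convergent recurrence p_i = a_i*p_{i-1} + p_{i-2}, q_i = a_i*q_{i-1} + q_{i-2} with p_{-2}=0, p_{-1}=1, q_{-2}=1, q_{-1}=0:
  i=0: a_0=11, p_0 = 11*1 + 0 = 11, q_0 = 11*0 + 1 = 1.
  i=1: a_1=3, p_1 = 3*11 + 1 = 34, q_1 = 3*1 + 0 = 3.
  i=2: a_2=3, p_2 = 3*34 + 11 = 113, q_2 = 3*3 + 1 = 10.
  i=3: a_3=12, p_3 = 12*113 + 34 = 1390, q_3 = 12*10 + 3 = 123.
  i=4: a_4=5, p_4 = 5*1390 + 113 = 7063, q_4 = 5*123 + 10 = 625.
  i=5: a_5=9, p_5 = 9*7063 + 1390 = 64957, q_5 = 9*625 + 123 = 5748.
  i=6: a_6=8, p_6 = 8*64957 + 7063 = 526719, q_6 = 8*5748 + 625 = 46609.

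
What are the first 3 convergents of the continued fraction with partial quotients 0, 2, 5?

0/1, 1/2, 5/11

Using the convergent recurrence p_i = a_i*p_{i-1} + p_{i-2}, q_i = a_i*q_{i-1} + q_{i-2} with p_{-2}=0, p_{-1}=1, q_{-2}=1, q_{-1}=0:
  i=0: a_0=0, p_0 = 0*1 + 0 = 0, q_0 = 0*0 + 1 = 1.
  i=1: a_1=2, p_1 = 2*0 + 1 = 1, q_1 = 2*1 + 0 = 2.
  i=2: a_2=5, p_2 = 5*1 + 0 = 5, q_2 = 5*2 + 1 = 11.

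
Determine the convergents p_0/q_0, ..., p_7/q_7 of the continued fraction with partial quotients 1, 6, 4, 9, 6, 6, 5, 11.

Using the convergent recurrence p_i = a_i*p_{i-1} + p_{i-2}, q_i = a_i*q_{i-1} + q_{i-2} with p_{-2}=0, p_{-1}=1, q_{-2}=1, q_{-1}=0:
  i=0: a_0=1, p_0 = 1*1 + 0 = 1, q_0 = 1*0 + 1 = 1.
  i=1: a_1=6, p_1 = 6*1 + 1 = 7, q_1 = 6*1 + 0 = 6.
  i=2: a_2=4, p_2 = 4*7 + 1 = 29, q_2 = 4*6 + 1 = 25.
  i=3: a_3=9, p_3 = 9*29 + 7 = 268, q_3 = 9*25 + 6 = 231.
  i=4: a_4=6, p_4 = 6*268 + 29 = 1637, q_4 = 6*231 + 25 = 1411.
  i=5: a_5=6, p_5 = 6*1637 + 268 = 10090, q_5 = 6*1411 + 231 = 8697.
  i=6: a_6=5, p_6 = 5*10090 + 1637 = 52087, q_6 = 5*8697 + 1411 = 44896.
  i=7: a_7=11, p_7 = 11*52087 + 10090 = 583047, q_7 = 11*44896 + 8697 = 502553.

1/1, 7/6, 29/25, 268/231, 1637/1411, 10090/8697, 52087/44896, 583047/502553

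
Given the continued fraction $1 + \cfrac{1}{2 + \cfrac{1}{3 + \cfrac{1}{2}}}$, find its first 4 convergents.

Using the convergent recurrence p_i = a_i*p_{i-1} + p_{i-2}, q_i = a_i*q_{i-1} + q_{i-2} with p_{-2}=0, p_{-1}=1, q_{-2}=1, q_{-1}=0:
  i=0: a_0=1, p_0 = 1*1 + 0 = 1, q_0 = 1*0 + 1 = 1.
  i=1: a_1=2, p_1 = 2*1 + 1 = 3, q_1 = 2*1 + 0 = 2.
  i=2: a_2=3, p_2 = 3*3 + 1 = 10, q_2 = 3*2 + 1 = 7.
  i=3: a_3=2, p_3 = 2*10 + 3 = 23, q_3 = 2*7 + 2 = 16.

1/1, 3/2, 10/7, 23/16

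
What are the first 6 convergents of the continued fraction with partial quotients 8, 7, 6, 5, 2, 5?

8/1, 57/7, 350/43, 1807/222, 3964/487, 21627/2657

Using the convergent recurrence p_i = a_i*p_{i-1} + p_{i-2}, q_i = a_i*q_{i-1} + q_{i-2} with p_{-2}=0, p_{-1}=1, q_{-2}=1, q_{-1}=0:
  i=0: a_0=8, p_0 = 8*1 + 0 = 8, q_0 = 8*0 + 1 = 1.
  i=1: a_1=7, p_1 = 7*8 + 1 = 57, q_1 = 7*1 + 0 = 7.
  i=2: a_2=6, p_2 = 6*57 + 8 = 350, q_2 = 6*7 + 1 = 43.
  i=3: a_3=5, p_3 = 5*350 + 57 = 1807, q_3 = 5*43 + 7 = 222.
  i=4: a_4=2, p_4 = 2*1807 + 350 = 3964, q_4 = 2*222 + 43 = 487.
  i=5: a_5=5, p_5 = 5*3964 + 1807 = 21627, q_5 = 5*487 + 222 = 2657.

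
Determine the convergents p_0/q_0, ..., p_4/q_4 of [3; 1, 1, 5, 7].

Using the convergent recurrence p_i = a_i*p_{i-1} + p_{i-2}, q_i = a_i*q_{i-1} + q_{i-2} with p_{-2}=0, p_{-1}=1, q_{-2}=1, q_{-1}=0:
  i=0: a_0=3, p_0 = 3*1 + 0 = 3, q_0 = 3*0 + 1 = 1.
  i=1: a_1=1, p_1 = 1*3 + 1 = 4, q_1 = 1*1 + 0 = 1.
  i=2: a_2=1, p_2 = 1*4 + 3 = 7, q_2 = 1*1 + 1 = 2.
  i=3: a_3=5, p_3 = 5*7 + 4 = 39, q_3 = 5*2 + 1 = 11.
  i=4: a_4=7, p_4 = 7*39 + 7 = 280, q_4 = 7*11 + 2 = 79.

3/1, 4/1, 7/2, 39/11, 280/79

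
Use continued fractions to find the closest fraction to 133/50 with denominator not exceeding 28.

69/26

Expand x = 133/50 as a continued fraction with the Euclidean algorithm:
  133 = 2*50 + 33, so a_0 = 2.
  50 = 1*33 + 17, so a_1 = 1.
  33 = 1*17 + 16, so a_2 = 1.
  17 = 1*16 + 1, so a_3 = 1.
  16 = 16*1 + 0, so a_4 = 16.
so x = [2; 1, 1, 1, 16].
Convergents (p_i = a_i*p_{i-1} + p_{i-2}, q_i = a_i*q_{i-1} + q_{i-2} with p_{-2}=0, p_{-1}=1, q_{-2}=1, q_{-1}=0), until the denominator exceeds 28:
  i=0: a_0=2, p_0 = 2*1 + 0 = 2, q_0 = 2*0 + 1 = 1.
  i=1: a_1=1, p_1 = 1*2 + 1 = 3, q_1 = 1*1 + 0 = 1.
  i=2: a_2=1, p_2 = 1*3 + 2 = 5, q_2 = 1*1 + 1 = 2.
  i=3: a_3=1, p_3 = 1*5 + 3 = 8, q_3 = 1*2 + 1 = 3.
  i=4: a_4=16, p_4 = 16*8 + 5 = 133, q_4 = 16*3 + 2 = 50.
q_4 = 50 > 28, so the last convergent with denominator <= 28 is p_3/q_3 = 8/3.
The closest fraction with denominator <= 28 is either p_3/q_3 or the intermediate fraction (k*p_3 + p_2)/(k*q_3 + q_2) with the largest k >= 1 whose denominator stays <= 28; these approach x as k grows, and every other convergent or intermediate fraction in range is farther away.
Largest k: floor((28 - q_2)/q_3) = floor((28 - 2)/3) = 8.
That gives (8*8 + 5)/(8*3 + 2) = 69/26.
Compare the errors: |x - 8/3| = |133*3 - 8*50|/(50*3) = 1/150, and |x - 69/26| = |133*26 - 69*50|/(50*26) = 8/1300.
Cross-multiplying, 8*150 = 1200 < 1300 = 1*1300, so 8/1300 is smaller: the intermediate fraction 69/26 is closer to x than 8/3.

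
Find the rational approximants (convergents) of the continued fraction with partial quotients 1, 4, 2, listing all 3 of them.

Using the convergent recurrence p_i = a_i*p_{i-1} + p_{i-2}, q_i = a_i*q_{i-1} + q_{i-2} with p_{-2}=0, p_{-1}=1, q_{-2}=1, q_{-1}=0:
  i=0: a_0=1, p_0 = 1*1 + 0 = 1, q_0 = 1*0 + 1 = 1.
  i=1: a_1=4, p_1 = 4*1 + 1 = 5, q_1 = 4*1 + 0 = 4.
  i=2: a_2=2, p_2 = 2*5 + 1 = 11, q_2 = 2*4 + 1 = 9.

1/1, 5/4, 11/9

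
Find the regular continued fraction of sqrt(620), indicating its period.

[24; (1, 8, 1, 48)]

Write x_i = (sqrt(620) + m_i)/d_i with (m_0, d_0) = (0, 1). a_0 = floor(sqrt(620)) = 24, since 24^2 = 576 <= 620 < 625 = 25^2.
Iterate m_{i+1} = d_i*a_i - m_i, d_{i+1} = (620 - m_{i+1}^2)/d_i, a_{i+1} = floor((a_0 + m_{i+1})/d_{i+1}):
  m_1 = 1*24 - 0 = 24, d_1 = (620 - 24^2)/1 = 44/1 = 44, a_1 = floor((24 + 24)/44) = 1.
  m_2 = 44*1 - 24 = 20, d_2 = (620 - 20^2)/44 = 220/44 = 5, a_2 = floor((24 + 20)/5) = 8.
  m_3 = 5*8 - 20 = 20, d_3 = (620 - 20^2)/5 = 220/5 = 44, a_3 = floor((24 + 20)/44) = 1.
  m_4 = 44*1 - 20 = 24, d_4 = (620 - 24^2)/44 = 44/44 = 1, a_4 = floor((24 + 24)/1) = 48.
  m_5 = 1*48 - 24 = 24, d_5 = (620 - 24^2)/1 = 44/1 = 44: (m_5, d_5) = (m_1, d_1) = (24, 44), so from here the quotients repeat a_1, ..., a_4; the period length is 4.
Hence the expansion of sqrt(620) is a_0 = 24 followed by the repeating block 1, 8, 1, 48 (period 4).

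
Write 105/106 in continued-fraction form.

Run the Euclidean algorithm on 105 and 106; the successive quotients are the partial quotients a_0, a_1, ... (each step inverts the fractional part left over by the previous one):
  105 = 0*106 + 105, so a_0 = 0.
  106 = 1*105 + 1, so a_1 = 1.
  105 = 105*1 + 0, so a_2 = 105.
The remainder reaches 0 after 3 divisions, so the expansion has 3 partial quotients, read off in order.

[0; 1, 105]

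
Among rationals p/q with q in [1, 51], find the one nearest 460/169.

49/18

Expand x = 460/169 as a continued fraction with the Euclidean algorithm:
  460 = 2*169 + 122, so a_0 = 2.
  169 = 1*122 + 47, so a_1 = 1.
  122 = 2*47 + 28, so a_2 = 2.
  47 = 1*28 + 19, so a_3 = 1.
  28 = 1*19 + 9, so a_4 = 1.
  19 = 2*9 + 1, so a_5 = 2.
  9 = 9*1 + 0, so a_6 = 9.
so x = [2; 1, 2, 1, 1, 2, 9].
Convergents (p_i = a_i*p_{i-1} + p_{i-2}, q_i = a_i*q_{i-1} + q_{i-2} with p_{-2}=0, p_{-1}=1, q_{-2}=1, q_{-1}=0), until the denominator exceeds 51:
  i=0: a_0=2, p_0 = 2*1 + 0 = 2, q_0 = 2*0 + 1 = 1.
  i=1: a_1=1, p_1 = 1*2 + 1 = 3, q_1 = 1*1 + 0 = 1.
  i=2: a_2=2, p_2 = 2*3 + 2 = 8, q_2 = 2*1 + 1 = 3.
  i=3: a_3=1, p_3 = 1*8 + 3 = 11, q_3 = 1*3 + 1 = 4.
  i=4: a_4=1, p_4 = 1*11 + 8 = 19, q_4 = 1*4 + 3 = 7.
  i=5: a_5=2, p_5 = 2*19 + 11 = 49, q_5 = 2*7 + 4 = 18.
  i=6: a_6=9, p_6 = 9*49 + 19 = 460, q_6 = 9*18 + 7 = 169.
q_6 = 169 > 51, so the last convergent with denominator <= 51 is p_5/q_5 = 49/18.
The closest fraction with denominator <= 51 is either p_5/q_5 or the intermediate fraction (k*p_5 + p_4)/(k*q_5 + q_4) with the largest k >= 1 whose denominator stays <= 51; these approach x as k grows, and every other convergent or intermediate fraction in range is farther away.
Largest k: floor((51 - q_4)/q_5) = floor((51 - 7)/18) = 2.
That gives (2*49 + 19)/(2*18 + 7) = 117/43.
Compare the errors: |x - 49/18| = |460*18 - 49*169|/(169*18) = 1/3042, and |x - 117/43| = |460*43 - 117*169|/(169*43) = 7/7267.
Cross-multiplying, 1*7267 = 7267 < 21294 = 7*3042, so 1/3042 is smaller: the convergent 49/18 is closer to x than 117/43.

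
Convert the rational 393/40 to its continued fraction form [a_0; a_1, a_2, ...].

Run the Euclidean algorithm on 393 and 40; the successive quotients are the partial quotients a_0, a_1, ... (each step inverts the fractional part left over by the previous one):
  393 = 9*40 + 33, so a_0 = 9.
  40 = 1*33 + 7, so a_1 = 1.
  33 = 4*7 + 5, so a_2 = 4.
  7 = 1*5 + 2, so a_3 = 1.
  5 = 2*2 + 1, so a_4 = 2.
  2 = 2*1 + 0, so a_5 = 2.
The remainder reaches 0 after 6 divisions, so the expansion has 6 partial quotients, read off in order.

[9; 1, 4, 1, 2, 2]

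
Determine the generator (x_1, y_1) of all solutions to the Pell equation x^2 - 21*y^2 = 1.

First expand sqrt(21) as a continued fraction. With x_i = (sqrt(21) + m_i)/d_i and (m_0, d_0) = (0, 1): a_0 = floor(sqrt(21)) = 4, since 4^2 = 16 <= 21 < 25 = 5^2.
Iterate m_{i+1} = d_i*a_i - m_i, d_{i+1} = (21 - m_{i+1}^2)/d_i, a_{i+1} = floor((a_0 + m_{i+1})/d_{i+1}):
  m_1 = 1*4 - 0 = 4, d_1 = (21 - 4^2)/1 = 5/1 = 5, a_1 = floor((4 + 4)/5) = 1.
  m_2 = 5*1 - 4 = 1, d_2 = (21 - 1^2)/5 = 20/5 = 4, a_2 = floor((4 + 1)/4) = 1.
  m_3 = 4*1 - 1 = 3, d_3 = (21 - 3^2)/4 = 12/4 = 3, a_3 = floor((4 + 3)/3) = 2.
  m_4 = 3*2 - 3 = 3, d_4 = (21 - 3^2)/3 = 12/3 = 4, a_4 = floor((4 + 3)/4) = 1.
  m_5 = 4*1 - 3 = 1, d_5 = (21 - 1^2)/4 = 20/4 = 5, a_5 = floor((4 + 1)/5) = 1.
  m_6 = 5*1 - 1 = 4, d_6 = (21 - 4^2)/5 = 5/5 = 1, a_6 = floor((4 + 4)/1) = 8.
  m_7 = 1*8 - 4 = 4, d_7 = (21 - 4^2)/1 = 5/1 = 5: (m_7, d_7) = (m_1, d_1) = (4, 5), so from here the quotients repeat a_1, ..., a_6; the period length is 6.
So sqrt(21) = [4; (1, 1, 2, 1, 1, 8)] with period length k = 6.
k is even, so the fundamental solution of x^2 - 21y^2 = 1 is (p_{k-1}, q_{k-1}) = (p_5, q_5); compute convergents through index 5.
Convergents (p_i = a_i*p_{i-1} + p_{i-2}, q_i = a_i*q_{i-1} + q_{i-2} with p_{-2}=0, p_{-1}=1, q_{-2}=1, q_{-1}=0):
  i=0: a_0=4, p_0 = 4*1 + 0 = 4, q_0 = 4*0 + 1 = 1.
  i=1: a_1=1, p_1 = 1*4 + 1 = 5, q_1 = 1*1 + 0 = 1.
  i=2: a_2=1, p_2 = 1*5 + 4 = 9, q_2 = 1*1 + 1 = 2.
  i=3: a_3=2, p_3 = 2*9 + 5 = 23, q_3 = 2*2 + 1 = 5.
  i=4: a_4=1, p_4 = 1*23 + 9 = 32, q_4 = 1*5 + 2 = 7.
  i=5: a_5=1, p_5 = 1*32 + 23 = 55, q_5 = 1*7 + 5 = 12.
Check: 55^2 - 21*12^2 = 3025 - 3024 = 1, so (x, y) = (55, 12) solves the equation, and by the theorem it is the least positive solution.

(x, y) = (55, 12)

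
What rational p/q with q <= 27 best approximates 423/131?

71/22

Expand x = 423/131 as a continued fraction with the Euclidean algorithm:
  423 = 3*131 + 30, so a_0 = 3.
  131 = 4*30 + 11, so a_1 = 4.
  30 = 2*11 + 8, so a_2 = 2.
  11 = 1*8 + 3, so a_3 = 1.
  8 = 2*3 + 2, so a_4 = 2.
  3 = 1*2 + 1, so a_5 = 1.
  2 = 2*1 + 0, so a_6 = 2.
so x = [3; 4, 2, 1, 2, 1, 2].
Convergents (p_i = a_i*p_{i-1} + p_{i-2}, q_i = a_i*q_{i-1} + q_{i-2} with p_{-2}=0, p_{-1}=1, q_{-2}=1, q_{-1}=0), until the denominator exceeds 27:
  i=0: a_0=3, p_0 = 3*1 + 0 = 3, q_0 = 3*0 + 1 = 1.
  i=1: a_1=4, p_1 = 4*3 + 1 = 13, q_1 = 4*1 + 0 = 4.
  i=2: a_2=2, p_2 = 2*13 + 3 = 29, q_2 = 2*4 + 1 = 9.
  i=3: a_3=1, p_3 = 1*29 + 13 = 42, q_3 = 1*9 + 4 = 13.
  i=4: a_4=2, p_4 = 2*42 + 29 = 113, q_4 = 2*13 + 9 = 35.
q_4 = 35 > 27, so the last convergent with denominator <= 27 is p_3/q_3 = 42/13.
The closest fraction with denominator <= 27 is either p_3/q_3 or the intermediate fraction (k*p_3 + p_2)/(k*q_3 + q_2) with the largest k >= 1 whose denominator stays <= 27; these approach x as k grows, and every other convergent or intermediate fraction in range is farther away.
Largest k: floor((27 - q_2)/q_3) = floor((27 - 9)/13) = 1.
That gives (1*42 + 29)/(1*13 + 9) = 71/22.
Compare the errors: |x - 42/13| = |423*13 - 42*131|/(131*13) = 3/1703, and |x - 71/22| = |423*22 - 71*131|/(131*22) = 5/2882.
Cross-multiplying, 5*1703 = 8515 < 8646 = 3*2882, so 5/2882 is smaller: the intermediate fraction 71/22 is closer to x than 42/13.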